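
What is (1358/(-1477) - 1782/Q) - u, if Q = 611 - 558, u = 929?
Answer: -10775291/11183 ≈ -963.54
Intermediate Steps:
Q = 53
(1358/(-1477) - 1782/Q) - u = (1358/(-1477) - 1782/53) - 1*929 = (1358*(-1/1477) - 1782*1/53) - 929 = (-194/211 - 1782/53) - 929 = -386284/11183 - 929 = -10775291/11183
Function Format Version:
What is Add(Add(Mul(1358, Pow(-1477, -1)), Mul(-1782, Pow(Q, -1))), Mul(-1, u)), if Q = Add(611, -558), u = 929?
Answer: Rational(-10775291, 11183) ≈ -963.54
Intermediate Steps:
Q = 53
Add(Add(Mul(1358, Pow(-1477, -1)), Mul(-1782, Pow(Q, -1))), Mul(-1, u)) = Add(Add(Mul(1358, Pow(-1477, -1)), Mul(-1782, Pow(53, -1))), Mul(-1, 929)) = Add(Add(Mul(1358, Rational(-1, 1477)), Mul(-1782, Rational(1, 53))), -929) = Add(Add(Rational(-194, 211), Rational(-1782, 53)), -929) = Add(Rational(-386284, 11183), -929) = Rational(-10775291, 11183)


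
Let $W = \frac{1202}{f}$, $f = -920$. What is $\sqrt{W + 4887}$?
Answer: $\frac{\sqrt{258453185}}{230} \approx 69.898$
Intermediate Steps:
$W = - \frac{601}{460}$ ($W = \frac{1202}{-920} = 1202 \left(- \frac{1}{920}\right) = - \frac{601}{460} \approx -1.3065$)
$\sqrt{W + 4887} = \sqrt{- \frac{601}{460} + 4887} = \sqrt{\frac{2247419}{460}} = \frac{\sqrt{258453185}}{230}$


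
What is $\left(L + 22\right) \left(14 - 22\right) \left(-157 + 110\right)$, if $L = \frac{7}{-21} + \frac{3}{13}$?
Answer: $\frac{321104}{39} \approx 8233.4$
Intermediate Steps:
$L = - \frac{4}{39}$ ($L = 7 \left(- \frac{1}{21}\right) + 3 \cdot \frac{1}{13} = - \frac{1}{3} + \frac{3}{13} = - \frac{4}{39} \approx -0.10256$)
$\left(L + 22\right) \left(14 - 22\right) \left(-157 + 110\right) = \left(- \frac{4}{39} + 22\right) \left(14 - 22\right) \left(-157 + 110\right) = \frac{854}{39} \left(-8\right) \left(-47\right) = \left(- \frac{6832}{39}\right) \left(-47\right) = \frac{321104}{39}$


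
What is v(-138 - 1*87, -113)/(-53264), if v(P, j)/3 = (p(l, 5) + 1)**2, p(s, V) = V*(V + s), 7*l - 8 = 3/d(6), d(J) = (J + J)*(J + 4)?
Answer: -9473187/167035904 ≈ -0.056713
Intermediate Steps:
d(J) = 2*J*(4 + J) (d(J) = (2*J)*(4 + J) = 2*J*(4 + J))
l = 321/280 (l = 8/7 + (3/((2*6*(4 + 6))))/7 = 8/7 + (3/((2*6*10)))/7 = 8/7 + (3/120)/7 = 8/7 + (3*(1/120))/7 = 8/7 + (1/7)*(1/40) = 8/7 + 1/280 = 321/280 ≈ 1.1464)
v(P, j) = 9473187/3136 (v(P, j) = 3*(5*(5 + 321/280) + 1)**2 = 3*(5*(1721/280) + 1)**2 = 3*(1721/56 + 1)**2 = 3*(1777/56)**2 = 3*(3157729/3136) = 9473187/3136)
v(-138 - 1*87, -113)/(-53264) = (9473187/3136)/(-53264) = (9473187/3136)*(-1/53264) = -9473187/167035904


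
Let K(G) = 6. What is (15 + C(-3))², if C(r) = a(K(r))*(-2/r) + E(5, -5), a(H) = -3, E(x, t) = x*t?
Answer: 144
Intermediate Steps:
E(x, t) = t*x
C(r) = -25 + 6/r (C(r) = -(-6)/r - 5*5 = 6/r - 25 = -25 + 6/r)
(15 + C(-3))² = (15 + (-25 + 6/(-3)))² = (15 + (-25 + 6*(-⅓)))² = (15 + (-25 - 2))² = (15 - 27)² = (-12)² = 144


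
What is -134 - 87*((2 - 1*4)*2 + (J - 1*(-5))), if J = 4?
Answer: -569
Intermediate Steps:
-134 - 87*((2 - 1*4)*2 + (J - 1*(-5))) = -134 - 87*((2 - 1*4)*2 + (4 - 1*(-5))) = -134 - 87*((2 - 4)*2 + (4 + 5)) = -134 - 87*(-2*2 + 9) = -134 - 87*(-4 + 9) = -134 - 87*5 = -134 - 435 = -569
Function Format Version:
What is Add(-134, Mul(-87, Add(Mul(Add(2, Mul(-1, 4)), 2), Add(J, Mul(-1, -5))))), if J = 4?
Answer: -569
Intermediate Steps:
Add(-134, Mul(-87, Add(Mul(Add(2, Mul(-1, 4)), 2), Add(J, Mul(-1, -5))))) = Add(-134, Mul(-87, Add(Mul(Add(2, Mul(-1, 4)), 2), Add(4, Mul(-1, -5))))) = Add(-134, Mul(-87, Add(Mul(Add(2, -4), 2), Add(4, 5)))) = Add(-134, Mul(-87, Add(Mul(-2, 2), 9))) = Add(-134, Mul(-87, Add(-4, 9))) = Add(-134, Mul(-87, 5)) = Add(-134, -435) = -569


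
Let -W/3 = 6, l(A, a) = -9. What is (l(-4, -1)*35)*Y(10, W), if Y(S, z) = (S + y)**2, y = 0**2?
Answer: -31500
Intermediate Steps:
y = 0
W = -18 (W = -3*6 = -18)
Y(S, z) = S**2 (Y(S, z) = (S + 0)**2 = S**2)
(l(-4, -1)*35)*Y(10, W) = -9*35*10**2 = -315*100 = -31500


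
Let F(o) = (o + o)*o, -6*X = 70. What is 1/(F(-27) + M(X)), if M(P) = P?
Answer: 3/4339 ≈ 0.00069140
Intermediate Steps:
X = -35/3 (X = -⅙*70 = -35/3 ≈ -11.667)
F(o) = 2*o² (F(o) = (2*o)*o = 2*o²)
1/(F(-27) + M(X)) = 1/(2*(-27)² - 35/3) = 1/(2*729 - 35/3) = 1/(1458 - 35/3) = 1/(4339/3) = 3/4339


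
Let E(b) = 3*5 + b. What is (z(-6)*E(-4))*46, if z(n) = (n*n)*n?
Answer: -109296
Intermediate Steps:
z(n) = n³ (z(n) = n²*n = n³)
E(b) = 15 + b
(z(-6)*E(-4))*46 = ((-6)³*(15 - 4))*46 = -216*11*46 = -2376*46 = -109296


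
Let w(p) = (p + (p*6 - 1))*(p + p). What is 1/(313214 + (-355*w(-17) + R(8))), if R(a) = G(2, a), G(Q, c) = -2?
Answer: -1/1135188 ≈ -8.8091e-7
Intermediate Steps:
R(a) = -2
w(p) = 2*p*(-1 + 7*p) (w(p) = (p + (6*p - 1))*(2*p) = (p + (-1 + 6*p))*(2*p) = (-1 + 7*p)*(2*p) = 2*p*(-1 + 7*p))
1/(313214 + (-355*w(-17) + R(8))) = 1/(313214 + (-710*(-17)*(-1 + 7*(-17)) - 2)) = 1/(313214 + (-710*(-17)*(-1 - 119) - 2)) = 1/(313214 + (-710*(-17)*(-120) - 2)) = 1/(313214 + (-355*4080 - 2)) = 1/(313214 + (-1448400 - 2)) = 1/(313214 - 1448402) = 1/(-1135188) = -1/1135188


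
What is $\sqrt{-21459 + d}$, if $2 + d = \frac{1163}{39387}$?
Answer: $\frac{26 i \sqrt{49250253153}}{39387} \approx 146.5 i$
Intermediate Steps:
$d = - \frac{77611}{39387}$ ($d = -2 + \frac{1163}{39387} = - \frac{77611}{39387} \approx -1.9705$)
$\sqrt{-21459 + d} = \sqrt{-21459 - \frac{77611}{39387}} = \sqrt{- \frac{845283244}{39387}} = \frac{26 i \sqrt{49250253153}}{39387}$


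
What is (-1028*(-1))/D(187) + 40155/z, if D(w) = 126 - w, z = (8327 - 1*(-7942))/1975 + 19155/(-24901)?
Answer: 40028447920431/7468092628 ≈ 5359.9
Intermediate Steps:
z = 367283244/49179475 (z = (8327 + 7942)*(1/1975) + 19155*(-1/24901) = 16269*(1/1975) - 19155/24901 = 16269/1975 - 19155/24901 = 367283244/49179475 ≈ 7.4682)
(-1028*(-1))/D(187) + 40155/z = (-1028*(-1))/(126 - 1*187) + 40155/(367283244/49179475) = 1028/(126 - 187) + 40155*(49179475/367283244) = 1028/(-61) + 658267272875/122427748 = 1028*(-1/61) + 658267272875/122427748 = -1028/61 + 658267272875/122427748 = 40028447920431/7468092628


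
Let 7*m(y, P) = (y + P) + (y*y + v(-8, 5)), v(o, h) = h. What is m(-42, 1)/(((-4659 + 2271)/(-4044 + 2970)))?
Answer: 154656/1393 ≈ 111.02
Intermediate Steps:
m(y, P) = 5/7 + P/7 + y/7 + y²/7 (m(y, P) = ((y + P) + (y*y + 5))/7 = ((P + y) + (y² + 5))/7 = ((P + y) + (5 + y²))/7 = (5 + P + y + y²)/7 = 5/7 + P/7 + y/7 + y²/7)
m(-42, 1)/(((-4659 + 2271)/(-4044 + 2970))) = (5/7 + (⅐)*1 + (⅐)*(-42) + (⅐)*(-42)²)/(((-4659 + 2271)/(-4044 + 2970))) = (5/7 + ⅐ - 6 + (⅐)*1764)/((-2388/(-1074))) = (5/7 + ⅐ - 6 + 252)/((-2388*(-1/1074))) = 1728/(7*(398/179)) = (1728/7)*(179/398) = 154656/1393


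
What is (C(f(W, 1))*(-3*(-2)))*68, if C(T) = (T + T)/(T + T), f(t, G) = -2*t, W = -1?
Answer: 408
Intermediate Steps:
C(T) = 1 (C(T) = (2*T)/((2*T)) = (2*T)*(1/(2*T)) = 1)
(C(f(W, 1))*(-3*(-2)))*68 = (1*(-3*(-2)))*68 = (1*6)*68 = 6*68 = 408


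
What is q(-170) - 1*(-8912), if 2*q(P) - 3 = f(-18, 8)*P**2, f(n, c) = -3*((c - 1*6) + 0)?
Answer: -155573/2 ≈ -77787.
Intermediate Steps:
f(n, c) = 18 - 3*c (f(n, c) = -3*((c - 6) + 0) = -3*((-6 + c) + 0) = -3*(-6 + c) = 18 - 3*c)
q(P) = 3/2 - 3*P**2 (q(P) = 3/2 + ((18 - 3*8)*P**2)/2 = 3/2 + ((18 - 24)*P**2)/2 = 3/2 + (-6*P**2)/2 = 3/2 - 3*P**2)
q(-170) - 1*(-8912) = (3/2 - 3*(-170)**2) - 1*(-8912) = (3/2 - 3*28900) + 8912 = (3/2 - 86700) + 8912 = -173397/2 + 8912 = -155573/2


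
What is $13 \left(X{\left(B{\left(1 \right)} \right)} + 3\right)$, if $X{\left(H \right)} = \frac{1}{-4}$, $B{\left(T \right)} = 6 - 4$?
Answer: $\frac{143}{4} \approx 35.75$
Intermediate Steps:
$B{\left(T \right)} = 2$
$X{\left(H \right)} = - \frac{1}{4}$
$13 \left(X{\left(B{\left(1 \right)} \right)} + 3\right) = 13 \left(- \frac{1}{4} + 3\right) = 13 \cdot \frac{11}{4} = \frac{143}{4}$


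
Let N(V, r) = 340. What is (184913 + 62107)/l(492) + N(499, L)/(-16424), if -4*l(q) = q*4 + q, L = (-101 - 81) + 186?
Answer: -67621093/168346 ≈ -401.68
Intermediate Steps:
L = 4 (L = -182 + 186 = 4)
l(q) = -5*q/4 (l(q) = -(q*4 + q)/4 = -(4*q + q)/4 = -5*q/4)
(184913 + 62107)/l(492) + N(499, L)/(-16424) = (184913 + 62107)/((-5/4*492)) + 340/(-16424) = 247020/(-615) + 340*(-1/16424) = 247020*(-1/615) - 85/4106 = -16468/41 - 85/4106 = -67621093/168346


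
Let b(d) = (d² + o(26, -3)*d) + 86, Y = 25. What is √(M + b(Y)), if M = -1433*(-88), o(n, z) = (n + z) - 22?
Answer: 2*√31710 ≈ 356.15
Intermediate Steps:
o(n, z) = -22 + n + z
b(d) = 86 + d + d² (b(d) = (d² + (-22 + 26 - 3)*d) + 86 = (d² + 1*d) + 86 = (d² + d) + 86 = (d + d²) + 86 = 86 + d + d²)
M = 126104
√(M + b(Y)) = √(126104 + (86 + 25 + 25²)) = √(126104 + (86 + 25 + 625)) = √(126104 + 736) = √126840 = 2*√31710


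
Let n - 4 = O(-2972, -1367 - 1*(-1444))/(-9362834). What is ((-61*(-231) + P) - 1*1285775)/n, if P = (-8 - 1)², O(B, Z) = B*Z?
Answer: -5952903901451/18840090 ≈ -3.1597e+5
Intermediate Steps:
P = 81 (P = (-9)² = 81)
n = 18840090/4681417 (n = 4 - 2972*(-1367 - 1*(-1444))/(-9362834) = 4 - 2972*(-1367 + 1444)*(-1/9362834) = 4 - 2972*77*(-1/9362834) = 4 - 228844*(-1/9362834) = 4 + 114422/4681417 = 18840090/4681417 ≈ 4.0244)
((-61*(-231) + P) - 1*1285775)/n = ((-61*(-231) + 81) - 1*1285775)/(18840090/4681417) = ((14091 + 81) - 1285775)*(4681417/18840090) = (14172 - 1285775)*(4681417/18840090) = -1271603*4681417/18840090 = -5952903901451/18840090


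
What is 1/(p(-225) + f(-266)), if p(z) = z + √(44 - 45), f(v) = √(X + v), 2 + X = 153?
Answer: 1/(-225 + I + I*√115) ≈ -0.0044324 - 0.00023095*I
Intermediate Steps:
X = 151 (X = -2 + 153 = 151)
f(v) = √(151 + v)
p(z) = I + z (p(z) = z + √(-1) = z + I = I + z)
1/(p(-225) + f(-266)) = 1/((I - 225) + √(151 - 266)) = 1/((-225 + I) + √(-115)) = 1/((-225 + I) + I*√115) = 1/(-225 + I + I*√115)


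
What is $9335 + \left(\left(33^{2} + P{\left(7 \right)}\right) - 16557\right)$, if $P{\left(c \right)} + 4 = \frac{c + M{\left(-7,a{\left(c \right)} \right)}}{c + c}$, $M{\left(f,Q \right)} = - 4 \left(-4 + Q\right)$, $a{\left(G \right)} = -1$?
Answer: $- \frac{85891}{14} \approx -6135.1$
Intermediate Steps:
$M{\left(f,Q \right)} = 16 - 4 Q$
$P{\left(c \right)} = -4 + \frac{20 + c}{2 c}$ ($P{\left(c \right)} = -4 + \frac{c + \left(16 - -4\right)}{c + c} = -4 + \frac{c + \left(16 + 4\right)}{2 c} = -4 + \left(c + 20\right) \frac{1}{2 c} = -4 + \left(20 + c\right) \frac{1}{2 c} = -4 + \frac{20 + c}{2 c}$)
$9335 + \left(\left(33^{2} + P{\left(7 \right)}\right) - 16557\right) = 9335 - \frac{216581}{14} = - \frac{85891}{14}$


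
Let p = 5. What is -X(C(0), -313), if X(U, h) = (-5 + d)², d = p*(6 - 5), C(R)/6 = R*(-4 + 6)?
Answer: 0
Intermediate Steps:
C(R) = 12*R (C(R) = 6*(R*(-4 + 6)) = 6*(R*2) = 6*(2*R) = 12*R)
d = 5 (d = 5*(6 - 5) = 5*1 = 5)
X(U, h) = 0 (X(U, h) = (-5 + 5)² = 0² = 0)
-X(C(0), -313) = -1*0 = 0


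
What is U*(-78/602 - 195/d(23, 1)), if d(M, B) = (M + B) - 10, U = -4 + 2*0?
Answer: 2418/43 ≈ 56.233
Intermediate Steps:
U = -4 (U = -4 + 0 = -4)
d(M, B) = -10 + B + M (d(M, B) = (B + M) - 10 = -10 + B + M)
U*(-78/602 - 195/d(23, 1)) = -4*(-78/602 - 195/(-10 + 1 + 23)) = -4*(-78*1/602 - 195/14) = -4*(-39/301 - 195*1/14) = -4*(-39/301 - 195/14) = -4*(-1209/86) = 2418/43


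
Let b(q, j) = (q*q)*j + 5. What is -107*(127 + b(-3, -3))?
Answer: -11235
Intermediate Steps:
b(q, j) = 5 + j*q**2 (b(q, j) = q**2*j + 5 = j*q**2 + 5 = 5 + j*q**2)
-107*(127 + b(-3, -3)) = -107*(127 + (5 - 3*(-3)**2)) = -107*(127 + (5 - 3*9)) = -107*(127 + (5 - 27)) = -107*(127 - 22) = -107*105 = -11235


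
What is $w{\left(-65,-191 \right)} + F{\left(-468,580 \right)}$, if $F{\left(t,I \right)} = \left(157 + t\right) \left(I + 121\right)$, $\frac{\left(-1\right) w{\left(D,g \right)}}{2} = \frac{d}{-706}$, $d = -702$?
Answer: $- \frac{76958585}{353} \approx -2.1801 \cdot 10^{5}$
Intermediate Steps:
$w{\left(D,g \right)} = - \frac{702}{353}$ ($w{\left(D,g \right)} = - 2 \left(- \frac{702}{-706}\right) = - 2 \left(\left(-702\right) \left(- \frac{1}{706}\right)\right) = \left(-2\right) \frac{351}{353} = - \frac{702}{353}$)
$F{\left(t,I \right)} = \left(121 + I\right) \left(157 + t\right)$ ($F{\left(t,I \right)} = \left(157 + t\right) \left(121 + I\right) = \left(121 + I\right) \left(157 + t\right)$)
$w{\left(-65,-191 \right)} + F{\left(-468,580 \right)} = - \frac{702}{353} + \left(18997 + 121 \left(-468\right) + 157 \cdot 580 + 580 \left(-468\right)\right) = - \frac{702}{353} + \left(18997 - 56628 + 91060 - 271440\right) = - \frac{702}{353} - 218011 = - \frac{76958585}{353}$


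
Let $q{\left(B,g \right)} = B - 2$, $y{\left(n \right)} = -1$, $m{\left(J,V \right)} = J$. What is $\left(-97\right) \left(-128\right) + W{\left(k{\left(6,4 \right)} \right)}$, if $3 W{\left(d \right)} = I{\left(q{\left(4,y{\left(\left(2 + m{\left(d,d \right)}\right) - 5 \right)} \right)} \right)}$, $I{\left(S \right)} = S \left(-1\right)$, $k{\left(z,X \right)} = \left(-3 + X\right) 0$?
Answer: $\frac{37246}{3} \approx 12415.0$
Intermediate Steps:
$k{\left(z,X \right)} = 0$
$q{\left(B,g \right)} = -2 + B$ ($q{\left(B,g \right)} = B - 2 = -2 + B$)
$I{\left(S \right)} = - S$
$W{\left(d \right)} = - \frac{2}{3}$ ($W{\left(d \right)} = \frac{\left(-1\right) \left(-2 + 4\right)}{3} = \frac{\left(-1\right) 2}{3} = \frac{1}{3} \left(-2\right) = - \frac{2}{3}$)
$\left(-97\right) \left(-128\right) + W{\left(k{\left(6,4 \right)} \right)} = \left(-97\right) \left(-128\right) - \frac{2}{3} = 12416 - \frac{2}{3} = \frac{37246}{3}$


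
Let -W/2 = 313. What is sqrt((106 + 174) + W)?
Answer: I*sqrt(346) ≈ 18.601*I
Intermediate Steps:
W = -626 (W = -2*313 = -626)
sqrt((106 + 174) + W) = sqrt((106 + 174) - 626) = sqrt(280 - 626) = sqrt(-346) = I*sqrt(346)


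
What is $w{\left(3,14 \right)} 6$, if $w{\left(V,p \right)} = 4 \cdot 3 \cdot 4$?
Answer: $288$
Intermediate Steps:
$w{\left(V,p \right)} = 48$ ($w{\left(V,p \right)} = 4 \cdot 12 = 48$)
$w{\left(3,14 \right)} 6 = 48 \cdot 6 = 288$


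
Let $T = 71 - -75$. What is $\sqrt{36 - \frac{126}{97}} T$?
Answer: $\frac{438 \sqrt{36278}}{97} \approx 860.05$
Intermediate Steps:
$T = 146$ ($T = 71 + 75 = 146$)
$\sqrt{36 - \frac{126}{97}} T = \sqrt{36 - \frac{126}{97}} \cdot 146 = \sqrt{\frac{3366}{97}} \cdot 146 = \frac{3 \sqrt{36278}}{97} \cdot 146 = \frac{438 \sqrt{36278}}{97}$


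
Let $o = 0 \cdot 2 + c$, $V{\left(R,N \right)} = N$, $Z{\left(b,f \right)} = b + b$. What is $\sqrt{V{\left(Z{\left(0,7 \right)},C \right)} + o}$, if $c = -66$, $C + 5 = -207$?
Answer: $i \sqrt{278} \approx 16.673 i$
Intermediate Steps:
$Z{\left(b,f \right)} = 2 b$
$C = -212$ ($C = -5 - 207 = -212$)
$o = -66$ ($o = 0 \cdot 2 - 66 = 0 - 66 = -66$)
$\sqrt{V{\left(Z{\left(0,7 \right)},C \right)} + o} = \sqrt{-212 - 66} = \sqrt{-278} = i \sqrt{278}$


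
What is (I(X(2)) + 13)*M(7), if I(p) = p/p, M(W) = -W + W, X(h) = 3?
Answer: 0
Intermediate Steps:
M(W) = 0
I(p) = 1
(I(X(2)) + 13)*M(7) = (1 + 13)*0 = 14*0 = 0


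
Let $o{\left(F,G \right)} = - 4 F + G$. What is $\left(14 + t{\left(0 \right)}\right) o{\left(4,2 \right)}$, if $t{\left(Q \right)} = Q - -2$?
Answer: $-224$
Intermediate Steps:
$o{\left(F,G \right)} = G - 4 F$
$t{\left(Q \right)} = 2 + Q$ ($t{\left(Q \right)} = Q + 2 = 2 + Q$)
$\left(14 + t{\left(0 \right)}\right) o{\left(4,2 \right)} = \left(14 + \left(2 + 0\right)\right) \left(2 - 16\right) = \left(14 + 2\right) \left(2 - 16\right) = 16 \left(-14\right) = -224$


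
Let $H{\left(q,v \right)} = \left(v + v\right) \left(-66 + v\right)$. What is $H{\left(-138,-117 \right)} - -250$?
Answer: $43072$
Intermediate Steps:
$H{\left(q,v \right)} = 2 v \left(-66 + v\right)$
$H{\left(-138,-117 \right)} - -250 = 2 \left(-117\right) \left(-66 - 117\right) - -250 = 2 \left(-117\right) \left(-183\right) + \left(344 - 94\right) = 42822 + 250 = 43072$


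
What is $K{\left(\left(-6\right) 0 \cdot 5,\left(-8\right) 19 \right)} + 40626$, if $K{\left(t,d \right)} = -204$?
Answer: $40422$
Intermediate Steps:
$K{\left(\left(-6\right) 0 \cdot 5,\left(-8\right) 19 \right)} + 40626 = -204 + 40626 = 40422$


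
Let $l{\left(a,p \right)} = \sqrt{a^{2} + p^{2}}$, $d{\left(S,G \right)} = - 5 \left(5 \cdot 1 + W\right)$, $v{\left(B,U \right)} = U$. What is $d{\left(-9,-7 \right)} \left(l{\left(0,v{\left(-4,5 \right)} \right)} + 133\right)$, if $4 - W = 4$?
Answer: $-3450$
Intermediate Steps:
$W = 0$ ($W = 4 - 4 = 0$)
$d{\left(S,G \right)} = -25$ ($d{\left(S,G \right)} = - 5 \left(5 \cdot 1 + 0\right) = - 5 \left(5 + 0\right) = \left(-5\right) 5 = -25$)
$d{\left(-9,-7 \right)} \left(l{\left(0,v{\left(-4,5 \right)} \right)} + 133\right) = - 25 \left(\sqrt{0^{2} + 5^{2}} + 133\right) = - 25 \left(\sqrt{0 + 25} + 133\right) = - 25 \left(\sqrt{25} + 133\right) = - 25 \left(5 + 133\right) = \left(-25\right) 138 = -3450$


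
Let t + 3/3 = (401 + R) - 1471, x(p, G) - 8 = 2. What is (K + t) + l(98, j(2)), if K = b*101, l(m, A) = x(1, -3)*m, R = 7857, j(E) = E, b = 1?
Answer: 7867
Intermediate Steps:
x(p, G) = 10 (x(p, G) = 8 + 2 = 10)
l(m, A) = 10*m
K = 101 (K = 1*101 = 101)
t = 6786 (t = -1 + ((401 + 7857) - 1471) = -1 + (8258 - 1471) = -1 + 6787 = 6786)
(K + t) + l(98, j(2)) = (101 + 6786) + 10*98 = 6887 + 980 = 7867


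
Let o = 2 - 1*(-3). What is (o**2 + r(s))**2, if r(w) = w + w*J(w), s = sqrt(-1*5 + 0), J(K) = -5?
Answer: 545 - 200*I*sqrt(5) ≈ 545.0 - 447.21*I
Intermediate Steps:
o = 5 (o = 2 + 3 = 5)
s = I*sqrt(5) (s = sqrt(-5 + 0) = sqrt(-5) = I*sqrt(5) ≈ 2.2361*I)
r(w) = -4*w (r(w) = w + w*(-5) = w - 5*w = -4*w)
(o**2 + r(s))**2 = (5**2 - 4*I*sqrt(5))**2 = (25 - 4*I*sqrt(5))**2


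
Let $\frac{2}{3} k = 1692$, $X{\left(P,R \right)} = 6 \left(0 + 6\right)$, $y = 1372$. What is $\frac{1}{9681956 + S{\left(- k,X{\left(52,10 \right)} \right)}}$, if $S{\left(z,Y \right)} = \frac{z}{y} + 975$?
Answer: $\frac{686}{6642489397} \approx 1.0327 \cdot 10^{-7}$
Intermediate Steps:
$X{\left(P,R \right)} = 36$ ($X{\left(P,R \right)} = 6 \cdot 6 = 36$)
$k = 2538$ ($k = \frac{3}{2} \cdot 1692 = 2538$)
$S{\left(z,Y \right)} = 975 + \frac{z}{1372}$ ($S{\left(z,Y \right)} = \frac{z}{1372} + 975 = 975 + \frac{z}{1372}$)
$\frac{1}{9681956 + S{\left(- k,X{\left(52,10 \right)} \right)}} = \frac{1}{9681956 + \left(975 + \frac{\left(-1\right) 2538}{1372}\right)} = \frac{1}{9681956 + \left(975 + \frac{1}{1372} \left(-2538\right)\right)} = \frac{1}{9681956 + \left(975 - \frac{1269}{686}\right)} = \frac{1}{9681956 + \frac{667581}{686}} = \frac{1}{\frac{6642489397}{686}} = \frac{686}{6642489397}$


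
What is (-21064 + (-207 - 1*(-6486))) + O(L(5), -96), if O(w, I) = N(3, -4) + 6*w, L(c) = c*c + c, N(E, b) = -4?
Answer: -14609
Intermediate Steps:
L(c) = c + c² (L(c) = c² + c = c + c²)
O(w, I) = -4 + 6*w
(-21064 + (-207 - 1*(-6486))) + O(L(5), -96) = (-21064 + (-207 - 1*(-6486))) + (-4 + 6*(5*(1 + 5))) = (-21064 + (-207 + 6486)) + (-4 + 6*(5*6)) = (-21064 + 6279) + (-4 + 6*30) = -14785 + (-4 + 180) = -14785 + 176 = -14609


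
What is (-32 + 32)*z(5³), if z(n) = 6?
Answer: 0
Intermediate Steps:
(-32 + 32)*z(5³) = (-32 + 32)*6 = 0*6 = 0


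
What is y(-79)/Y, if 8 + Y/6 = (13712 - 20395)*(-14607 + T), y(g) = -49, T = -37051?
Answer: -49/2071382436 ≈ -2.3656e-8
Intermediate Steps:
Y = 2071382436 (Y = -48 + 6*((13712 - 20395)*(-14607 - 37051)) = -48 + 6*(-6683*(-51658)) = -48 + 6*345230414 = -48 + 2071382484 = 2071382436)
y(-79)/Y = -49/2071382436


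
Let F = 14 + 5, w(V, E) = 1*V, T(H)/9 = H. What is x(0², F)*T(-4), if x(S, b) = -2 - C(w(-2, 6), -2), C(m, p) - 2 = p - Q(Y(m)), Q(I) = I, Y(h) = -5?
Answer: 252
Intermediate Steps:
T(H) = 9*H
w(V, E) = V
C(m, p) = 7 + p (C(m, p) = 2 + (p - 1*(-5)) = 2 + (p + 5) = 2 + (5 + p) = 7 + p)
F = 19
x(S, b) = -7 (x(S, b) = -2 - (7 - 2) = -2 - 1*5 = -2 - 5 = -7)
x(0², F)*T(-4) = -63*(-4) = -7*(-36) = 252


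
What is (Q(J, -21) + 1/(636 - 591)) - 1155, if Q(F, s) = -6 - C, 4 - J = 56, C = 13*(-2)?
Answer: -51074/45 ≈ -1135.0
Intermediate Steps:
C = -26
J = -52 (J = 4 - 1*56 = 4 - 56 = -52)
Q(F, s) = 20 (Q(F, s) = -6 - 1*(-26) = -6 + 26 = 20)
(Q(J, -21) + 1/(636 - 591)) - 1155 = (20 + 1/(636 - 591)) - 1155 = (20 + 1/45) - 1155 = 901/45 - 1155 = -51074/45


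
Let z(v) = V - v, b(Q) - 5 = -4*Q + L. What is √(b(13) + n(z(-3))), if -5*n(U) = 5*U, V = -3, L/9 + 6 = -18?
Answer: I*√263 ≈ 16.217*I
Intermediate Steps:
L = -216 (L = -54 + 9*(-18) = -54 - 162 = -216)
b(Q) = -211 - 4*Q (b(Q) = 5 + (-4*Q - 216) = 5 + (-216 - 4*Q) = -211 - 4*Q)
z(v) = -3 - v
n(U) = -U
√(b(13) + n(z(-3))) = √((-211 - 4*13) - (-3 - 1*(-3))) = √((-211 - 52) - (-3 + 3)) = √(-263 - 1*0) = √(-263 + 0) = √(-263) = I*√263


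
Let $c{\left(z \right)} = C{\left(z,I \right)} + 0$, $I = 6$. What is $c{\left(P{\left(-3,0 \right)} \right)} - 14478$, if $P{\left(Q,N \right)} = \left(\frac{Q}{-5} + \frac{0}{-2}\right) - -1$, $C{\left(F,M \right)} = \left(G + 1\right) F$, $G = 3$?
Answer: $- \frac{72358}{5} \approx -14472.0$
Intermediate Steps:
$C{\left(F,M \right)} = 4 F$ ($C{\left(F,M \right)} = \left(3 + 1\right) F = 4 F$)
$P{\left(Q,N \right)} = 1 - \frac{Q}{5}$ ($P{\left(Q,N \right)} = \left(Q \left(- \frac{1}{5}\right) + 0 \left(- \frac{1}{2}\right)\right) + 1 = \left(- \frac{Q}{5} + 0\right) + 1 = - \frac{Q}{5} + 1 = 1 - \frac{Q}{5}$)
$c{\left(z \right)} = 4 z$ ($c{\left(z \right)} = 4 z + 0 = 4 z$)
$c{\left(P{\left(-3,0 \right)} \right)} - 14478 = 4 \left(1 - - \frac{3}{5}\right) - 14478 = 4 \left(1 + \frac{3}{5}\right) - 14478 = 4 \cdot \frac{8}{5} - 14478 = \frac{32}{5} - 14478 = - \frac{72358}{5}$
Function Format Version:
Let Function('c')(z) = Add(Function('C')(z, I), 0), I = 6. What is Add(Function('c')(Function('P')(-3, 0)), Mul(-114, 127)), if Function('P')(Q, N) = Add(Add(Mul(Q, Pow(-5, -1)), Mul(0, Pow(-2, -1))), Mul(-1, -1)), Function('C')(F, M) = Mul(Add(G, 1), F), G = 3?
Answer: Rational(-72358, 5) ≈ -14472.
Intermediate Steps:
Function('C')(F, M) = Mul(4, F) (Function('C')(F, M) = Mul(Add(3, 1), F) = Mul(4, F))
Function('P')(Q, N) = Add(1, Mul(Rational(-1, 5), Q)) (Function('P')(Q, N) = Add(Add(Mul(Q, Rational(-1, 5)), Mul(0, Rational(-1, 2))), 1) = Add(Add(Mul(Rational(-1, 5), Q), 0), 1) = Add(Mul(Rational(-1, 5), Q), 1) = Add(1, Mul(Rational(-1, 5), Q)))
Function('c')(z) = Mul(4, z) (Function('c')(z) = Add(Mul(4, z), 0) = Mul(4, z))
Add(Function('c')(Function('P')(-3, 0)), Mul(-114, 127)) = Add(Mul(4, Add(1, Mul(Rational(-1, 5), -3))), Mul(-114, 127)) = Add(Mul(4, Add(1, Rational(3, 5))), -14478) = Add(Mul(4, Rational(8, 5)), -14478) = Add(Rational(32, 5), -14478) = Rational(-72358, 5)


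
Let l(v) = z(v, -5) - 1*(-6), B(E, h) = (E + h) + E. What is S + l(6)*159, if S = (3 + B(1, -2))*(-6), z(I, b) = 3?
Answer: 1413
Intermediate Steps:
B(E, h) = h + 2*E
l(v) = 9 (l(v) = 3 - 1*(-6) = 3 + 6 = 9)
S = -18 (S = (3 + (-2 + 2*1))*(-6) = (3 + (-2 + 2))*(-6) = (3 + 0)*(-6) = 3*(-6) = -18)
S + l(6)*159 = -18 + 9*159 = -18 + 1431 = 1413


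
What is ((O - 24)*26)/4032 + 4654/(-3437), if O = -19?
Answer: -1614821/989856 ≈ -1.6314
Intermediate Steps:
((O - 24)*26)/4032 + 4654/(-3437) = ((-19 - 24)*26)/4032 + 4654/(-3437) = -43*26*(1/4032) + 4654*(-1/3437) = -1118*1/4032 - 4654/3437 = -559/2016 - 4654/3437 = -1614821/989856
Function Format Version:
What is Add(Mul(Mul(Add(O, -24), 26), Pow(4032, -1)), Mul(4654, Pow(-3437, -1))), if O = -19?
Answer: Rational(-1614821, 989856) ≈ -1.6314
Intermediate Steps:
Add(Mul(Mul(Add(O, -24), 26), Pow(4032, -1)), Mul(4654, Pow(-3437, -1))) = Add(Mul(Mul(Add(-19, -24), 26), Pow(4032, -1)), Mul(4654, Pow(-3437, -1))) = Add(Mul(Mul(-43, 26), Rational(1, 4032)), Mul(4654, Rational(-1, 3437))) = Add(Mul(-1118, Rational(1, 4032)), Rational(-4654, 3437)) = Add(Rational(-559, 2016), Rational(-4654, 3437)) = Rational(-1614821, 989856)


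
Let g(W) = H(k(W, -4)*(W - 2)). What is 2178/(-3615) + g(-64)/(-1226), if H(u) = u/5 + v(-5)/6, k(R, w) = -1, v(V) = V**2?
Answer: -5466017/8863980 ≈ -0.61666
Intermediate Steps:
H(u) = 25/6 + u/5 (H(u) = u/5 + (-5)**2/6 = u*(1/5) + 25*(1/6) = u/5 + 25/6 = 25/6 + u/5)
g(W) = 137/30 - W/5 (g(W) = 25/6 + (-(W - 2))/5 = 25/6 + (-(-2 + W))/5 = 25/6 + (2 - W)/5 = 25/6 + (2/5 - W/5) = 137/30 - W/5)
2178/(-3615) + g(-64)/(-1226) = 2178/(-3615) + (137/30 - 1/5*(-64))/(-1226) = 2178*(-1/3615) + (137/30 + 64/5)*(-1/1226) = -726/1205 + (521/30)*(-1/1226) = -726/1205 - 521/36780 = -5466017/8863980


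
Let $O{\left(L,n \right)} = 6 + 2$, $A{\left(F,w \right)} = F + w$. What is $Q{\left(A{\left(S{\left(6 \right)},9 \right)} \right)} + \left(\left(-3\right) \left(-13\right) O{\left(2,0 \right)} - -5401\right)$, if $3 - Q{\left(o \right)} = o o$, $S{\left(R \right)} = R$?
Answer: $5491$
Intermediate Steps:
$Q{\left(o \right)} = 3 - o^{2}$ ($Q{\left(o \right)} = 3 - o o = 3 - o^{2}$)
$O{\left(L,n \right)} = 8$
$Q{\left(A{\left(S{\left(6 \right)},9 \right)} \right)} + \left(\left(-3\right) \left(-13\right) O{\left(2,0 \right)} - -5401\right) = \left(3 - \left(6 + 9\right)^{2}\right) + \left(\left(-3\right) \left(-13\right) 8 - -5401\right) = \left(3 - 15^{2}\right) + \left(39 \cdot 8 + 5401\right) = \left(3 - 225\right) + \left(312 + 5401\right) = \left(3 - 225\right) + 5713 = -222 + 5713 = 5491$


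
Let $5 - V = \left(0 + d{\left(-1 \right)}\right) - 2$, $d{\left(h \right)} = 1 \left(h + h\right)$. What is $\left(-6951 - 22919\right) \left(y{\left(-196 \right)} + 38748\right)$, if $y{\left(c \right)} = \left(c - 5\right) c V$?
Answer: $-11748229440$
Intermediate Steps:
$d{\left(h \right)} = 2 h$ ($d{\left(h \right)} = 1 \cdot 2 h = 2 h$)
$V = 9$ ($V = 5 - \left(\left(0 + 2 \left(-1\right)\right) - 2\right) = 5 - \left(\left(0 - 2\right) - 2\right) = 5 - \left(-2 - 2\right) = 5 - -4 = 5 + 4 = 9$)
$y{\left(c \right)} = 9 c \left(-5 + c\right)$ ($y{\left(c \right)} = \left(c - 5\right) c 9 = \left(-5 + c\right) c 9 = c \left(-5 + c\right) 9 = 9 c \left(-5 + c\right)$)
$\left(-6951 - 22919\right) \left(y{\left(-196 \right)} + 38748\right) = \left(-6951 - 22919\right) \left(9 \left(-196\right) \left(-5 - 196\right) + 38748\right) = - 29870 \left(9 \left(-196\right) \left(-201\right) + 38748\right) = - 29870 \left(354564 + 38748\right) = \left(-29870\right) 393312 = -11748229440$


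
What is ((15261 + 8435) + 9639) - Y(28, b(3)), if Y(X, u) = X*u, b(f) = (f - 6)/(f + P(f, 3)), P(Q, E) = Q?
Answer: 33349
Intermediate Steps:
b(f) = (-6 + f)/(2*f) (b(f) = (f - 6)/(f + f) = (-6 + f)/((2*f)) = (-6 + f)*(1/(2*f)) = (-6 + f)/(2*f))
((15261 + 8435) + 9639) - Y(28, b(3)) = ((15261 + 8435) + 9639) - 28*(1/2)*(-6 + 3)/3 = (23696 + 9639) - 28*(1/2)*(1/3)*(-3) = 33335 - 28*(-1)/2 = 33335 - 1*(-14) = 33335 + 14 = 33349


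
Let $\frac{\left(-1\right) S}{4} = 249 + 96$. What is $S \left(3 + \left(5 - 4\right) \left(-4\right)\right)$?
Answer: $1380$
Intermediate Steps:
$S = -1380$ ($S = - 4 \left(249 + 96\right) = \left(-4\right) 345 = -1380$)
$S \left(3 + \left(5 - 4\right) \left(-4\right)\right) = - 1380 \left(3 + \left(5 - 4\right) \left(-4\right)\right) = - 1380 \left(3 + 1 \left(-4\right)\right) = - 1380 \left(3 - 4\right) = \left(-1380\right) \left(-1\right) = 1380$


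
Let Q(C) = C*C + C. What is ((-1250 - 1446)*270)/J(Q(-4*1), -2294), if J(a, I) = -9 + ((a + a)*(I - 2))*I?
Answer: -242640/42136189 ≈ -0.0057585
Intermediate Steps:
Q(C) = C + C² (Q(C) = C² + C = C + C²)
J(a, I) = -9 + 2*I*a*(-2 + I) (J(a, I) = -9 + ((2*a)*(-2 + I))*I = -9 + (2*a*(-2 + I))*I = -9 + 2*I*a*(-2 + I))
((-1250 - 1446)*270)/J(Q(-4*1), -2294) = ((-1250 - 1446)*270)/(-9 - 4*(-2294)*(-4*1)*(1 - 4*1) + 2*((-4*1)*(1 - 4*1))*(-2294)²) = (-2696*270)/(-9 - 4*(-2294)*(-4*(1 - 4)) + 2*(-4*(1 - 4))*5262436) = -727920/(-9 - 4*(-2294)*(-4*(-3)) + 2*(-4*(-3))*5262436) = -727920/(-9 - 4*(-2294)*12 + 2*12*5262436) = -727920/(-9 + 110112 + 126298464) = -727920/126408567 = -727920*1/126408567 = -242640/42136189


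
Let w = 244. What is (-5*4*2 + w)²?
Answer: 41616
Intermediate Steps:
(-5*4*2 + w)² = (-5*4*2 + 244)² = (-20*2 + 244)² = (-40 + 244)² = 204² = 41616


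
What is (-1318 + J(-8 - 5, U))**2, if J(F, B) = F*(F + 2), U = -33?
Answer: 1380625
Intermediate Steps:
J(F, B) = F*(2 + F)
(-1318 + J(-8 - 5, U))**2 = (-1318 + (-8 - 5)*(2 + (-8 - 5)))**2 = (-1318 - 13*(2 - 13))**2 = (-1318 - 13*(-11))**2 = (-1318 + 143)**2 = (-1175)**2 = 1380625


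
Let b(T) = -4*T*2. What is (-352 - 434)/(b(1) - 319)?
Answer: 262/109 ≈ 2.4037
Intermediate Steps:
b(T) = -8*T
(-352 - 434)/(b(1) - 319) = (-352 - 434)/(-8*1 - 319) = -786/(-8 - 319) = -786/(-327) = -786*(-1/327) = 262/109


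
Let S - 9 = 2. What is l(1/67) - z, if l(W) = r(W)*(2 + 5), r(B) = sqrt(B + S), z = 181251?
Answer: -181251 + 21*sqrt(5494)/67 ≈ -1.8123e+5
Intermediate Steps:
S = 11 (S = 9 + 2 = 11)
r(B) = sqrt(11 + B) (r(B) = sqrt(B + 11) = sqrt(11 + B))
l(W) = 7*sqrt(11 + W) (l(W) = sqrt(11 + W)*(2 + 5) = sqrt(11 + W)*7 = 7*sqrt(11 + W))
l(1/67) - z = 7*sqrt(11 + 1/67) - 1*181251 = 7*sqrt(11 + 1/67) - 181251 = 7*sqrt(738/67) - 181251 = 7*(3*sqrt(5494)/67) - 181251 = 21*sqrt(5494)/67 - 181251 = -181251 + 21*sqrt(5494)/67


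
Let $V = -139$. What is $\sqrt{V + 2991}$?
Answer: $2 \sqrt{713} \approx 53.404$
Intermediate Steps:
$\sqrt{V + 2991} = \sqrt{-139 + 2991} = \sqrt{2852} = 2 \sqrt{713}$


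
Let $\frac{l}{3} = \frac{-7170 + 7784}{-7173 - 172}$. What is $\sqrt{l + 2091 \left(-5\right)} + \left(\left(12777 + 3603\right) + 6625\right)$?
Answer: $23005 + \frac{i \sqrt{564050585865}}{7345} \approx 23005.0 + 102.25 i$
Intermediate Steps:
$l = - \frac{1842}{7345}$ ($l = 3 \frac{-7170 + 7784}{-7173 - 172} = 3 \frac{614}{-7345} = 3 \cdot 614 \left(- \frac{1}{7345}\right) = 3 \left(- \frac{614}{7345}\right) = - \frac{1842}{7345} \approx -0.25078$)
$\sqrt{l + 2091 \left(-5\right)} + \left(\left(12777 + 3603\right) + 6625\right) = \sqrt{- \frac{1842}{7345} + 2091 \left(-5\right)} + \left(\left(12777 + 3603\right) + 6625\right) = \sqrt{- \frac{1842}{7345} - 10455} + \left(16380 + 6625\right) = \sqrt{- \frac{76793817}{7345}} + 23005 = \frac{i \sqrt{564050585865}}{7345} + 23005 = 23005 + \frac{i \sqrt{564050585865}}{7345}$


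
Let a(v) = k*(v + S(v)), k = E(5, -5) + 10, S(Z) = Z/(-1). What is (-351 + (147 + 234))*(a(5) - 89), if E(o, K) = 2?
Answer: -2670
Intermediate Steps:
S(Z) = -Z (S(Z) = Z*(-1) = -Z)
k = 12 (k = 2 + 10 = 12)
a(v) = 0 (a(v) = 12*(v - v) = 12*0 = 0)
(-351 + (147 + 234))*(a(5) - 89) = (-351 + (147 + 234))*(0 - 89) = (-351 + 381)*(-89) = 30*(-89) = -2670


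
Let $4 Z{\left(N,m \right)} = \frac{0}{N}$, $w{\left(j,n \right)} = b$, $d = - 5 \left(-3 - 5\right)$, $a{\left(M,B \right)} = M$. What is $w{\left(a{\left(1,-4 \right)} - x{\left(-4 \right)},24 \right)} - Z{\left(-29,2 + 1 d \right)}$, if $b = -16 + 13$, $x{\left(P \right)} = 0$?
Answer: $-3$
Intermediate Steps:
$d = 40$ ($d = \left(-5\right) \left(-8\right) = 40$)
$b = -3$
$w{\left(j,n \right)} = -3$
$Z{\left(N,m \right)} = 0$ ($Z{\left(N,m \right)} = \frac{0 \frac{1}{N}}{4} = \frac{1}{4} \cdot 0 = 0$)
$w{\left(a{\left(1,-4 \right)} - x{\left(-4 \right)},24 \right)} - Z{\left(-29,2 + 1 d \right)} = -3 - 0 = -3 + 0 = -3$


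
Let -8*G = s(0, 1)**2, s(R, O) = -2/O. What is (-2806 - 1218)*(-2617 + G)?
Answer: 10532820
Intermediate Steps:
G = -1/2 (G = -(-2/1)**2/8 = -(-2*1)**2/8 = -1/8*(-2)**2 = -1/8*4 = -1/2 ≈ -0.50000)
(-2806 - 1218)*(-2617 + G) = (-2806 - 1218)*(-2617 - 1/2) = -4024*(-5235/2) = 10532820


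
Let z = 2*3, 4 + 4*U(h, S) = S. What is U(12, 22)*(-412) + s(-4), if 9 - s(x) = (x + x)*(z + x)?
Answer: -1829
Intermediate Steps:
U(h, S) = -1 + S/4
z = 6
s(x) = 9 - 2*x*(6 + x) (s(x) = 9 - (x + x)*(6 + x) = 9 - 2*x*(6 + x))
U(12, 22)*(-412) + s(-4) = (-1 + (1/4)*22)*(-412) + (9 - 12*(-4) - 2*(-4)**2) = (-1 + 11/2)*(-412) + (9 + 48 - 2*16) = (9/2)*(-412) + (9 + 48 - 32) = -1854 + 25 = -1829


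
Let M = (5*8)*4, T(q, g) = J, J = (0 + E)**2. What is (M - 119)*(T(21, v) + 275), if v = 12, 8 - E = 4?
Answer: 11931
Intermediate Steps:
E = 4 (E = 8 - 1*4 = 8 - 4 = 4)
J = 16 (J = (0 + 4)**2 = 4**2 = 16)
T(q, g) = 16
M = 160 (M = 40*4 = 160)
(M - 119)*(T(21, v) + 275) = (160 - 119)*(16 + 275) = 41*291 = 11931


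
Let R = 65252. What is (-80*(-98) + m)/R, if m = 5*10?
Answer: 3945/32626 ≈ 0.12092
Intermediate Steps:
m = 50
(-80*(-98) + m)/R = (-80*(-98) + 50)/65252 = (7840 + 50)*(1/65252) = 7890*(1/65252) = 3945/32626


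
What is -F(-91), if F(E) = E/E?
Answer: -1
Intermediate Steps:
F(E) = 1
-F(-91) = -1*1 = -1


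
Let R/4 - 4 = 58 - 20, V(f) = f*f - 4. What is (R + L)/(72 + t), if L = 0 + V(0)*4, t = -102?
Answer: -76/15 ≈ -5.0667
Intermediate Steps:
V(f) = -4 + f**2 (V(f) = f**2 - 4 = -4 + f**2)
L = -16 (L = 0 + (-4 + 0**2)*4 = 0 + (-4 + 0)*4 = 0 - 4*4 = 0 - 16 = -16)
R = 168 (R = 16 + 4*(58 - 20) = 16 + 4*38 = 16 + 152 = 168)
(R + L)/(72 + t) = (168 - 16)/(72 - 102) = 152/(-30) = -1/30*152 = -76/15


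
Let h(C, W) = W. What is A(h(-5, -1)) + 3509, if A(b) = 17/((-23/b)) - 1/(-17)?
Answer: 1372331/391 ≈ 3509.8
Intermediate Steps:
A(b) = 1/17 - 17*b/23 (A(b) = 17*(-b/23) - 1*(-1/17) = -17*b/23 + 1/17 = 1/17 - 17*b/23)
A(h(-5, -1)) + 3509 = (1/17 - 17/23*(-1)) + 3509 = (1/17 + 17/23) + 3509 = 312/391 + 3509 = 1372331/391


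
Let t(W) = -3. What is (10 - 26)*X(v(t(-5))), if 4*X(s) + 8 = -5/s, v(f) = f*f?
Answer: 308/9 ≈ 34.222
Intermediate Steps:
v(f) = f²
X(s) = -2 - 5/(4*s) (X(s) = -2 + (-5/s)/4 = -2 - 5/(4*s))
(10 - 26)*X(v(t(-5))) = (10 - 26)*(-2 - 5/(4*((-3)²))) = -16*(-2 - 5/4/9) = -16*(-2 - 5/4*⅑) = -16*(-2 - 5/36) = -16*(-77/36) = 308/9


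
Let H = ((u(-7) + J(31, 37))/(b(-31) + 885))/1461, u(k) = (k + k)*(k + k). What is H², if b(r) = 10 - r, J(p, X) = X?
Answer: 54289/1830300528996 ≈ 2.9661e-8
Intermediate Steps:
u(k) = 4*k² (u(k) = (2*k)*(2*k) = 4*k²)
H = 233/1352886 (H = ((4*(-7)² + 37)/((10 - 1*(-31)) + 885))/1461 = ((4*49 + 37)/((10 + 31) + 885))*(1/1461) = ((196 + 37)/(41 + 885))*(1/1461) = (233/926)*(1/1461) = 233/1352886 ≈ 0.00017222)
H² = (233/1352886)² = 54289/1830300528996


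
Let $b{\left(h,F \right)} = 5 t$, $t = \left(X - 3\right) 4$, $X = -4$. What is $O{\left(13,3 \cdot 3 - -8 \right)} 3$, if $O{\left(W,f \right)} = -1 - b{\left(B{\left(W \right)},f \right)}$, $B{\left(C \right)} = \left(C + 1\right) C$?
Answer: $417$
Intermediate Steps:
$t = -28$ ($t = \left(-4 - 3\right) 4 = \left(-7\right) 4 = -28$)
$B{\left(C \right)} = C \left(1 + C\right)$ ($B{\left(C \right)} = \left(1 + C\right) C = C \left(1 + C\right)$)
$b{\left(h,F \right)} = -140$ ($b{\left(h,F \right)} = 5 \left(-28\right) = -140$)
$O{\left(W,f \right)} = 139$ ($O{\left(W,f \right)} = -1 - -140 = -1 + 140 = 139$)
$O{\left(13,3 \cdot 3 - -8 \right)} 3 = 139 \cdot 3 = 417$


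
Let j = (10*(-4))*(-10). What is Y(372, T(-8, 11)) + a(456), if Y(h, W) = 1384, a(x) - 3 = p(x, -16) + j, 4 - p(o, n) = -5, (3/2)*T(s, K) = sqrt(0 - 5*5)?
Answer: 1796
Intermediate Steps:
T(s, K) = 10*I/3 (T(s, K) = 2*sqrt(0 - 5*5)/3 = 2*sqrt(0 - 25)/3 = 2*sqrt(-25)/3 = 2*(5*I)/3 = 10*I/3)
p(o, n) = 9 (p(o, n) = 4 - 1*(-5) = 4 + 5 = 9)
j = 400 (j = -40*(-10) = 400)
a(x) = 412 (a(x) = 3 + (9 + 400) = 3 + 409 = 412)
Y(372, T(-8, 11)) + a(456) = 1384 + 412 = 1796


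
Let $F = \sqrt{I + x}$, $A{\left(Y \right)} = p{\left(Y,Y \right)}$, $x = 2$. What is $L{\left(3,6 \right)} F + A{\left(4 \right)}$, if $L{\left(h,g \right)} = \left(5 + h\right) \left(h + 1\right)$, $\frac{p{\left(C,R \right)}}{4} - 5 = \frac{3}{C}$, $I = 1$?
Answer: $23 + 32 \sqrt{3} \approx 78.426$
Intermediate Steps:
$p{\left(C,R \right)} = 20 + \frac{12}{C}$ ($p{\left(C,R \right)} = 20 + 4 \frac{3}{C} = 20 + \frac{12}{C}$)
$A{\left(Y \right)} = 20 + \frac{12}{Y}$
$F = \sqrt{3}$ ($F = \sqrt{1 + 2} = \sqrt{3} \approx 1.732$)
$L{\left(h,g \right)} = \left(1 + h\right) \left(5 + h\right)$ ($L{\left(h,g \right)} = \left(5 + h\right) \left(1 + h\right) = \left(1 + h\right) \left(5 + h\right)$)
$L{\left(3,6 \right)} F + A{\left(4 \right)} = \left(5 + 3^{2} + 6 \cdot 3\right) \sqrt{3} + \left(20 + \frac{12}{4}\right) = \left(5 + 9 + 18\right) \sqrt{3} + \left(20 + 12 \cdot \frac{1}{4}\right) = 32 \sqrt{3} + \left(20 + 3\right) = 32 \sqrt{3} + 23 = 23 + 32 \sqrt{3}$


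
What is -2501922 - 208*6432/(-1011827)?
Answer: -2531510893638/1011827 ≈ -2.5019e+6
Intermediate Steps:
-2501922 - 208*6432/(-1011827) = -2501922 - 1337856*(-1/1011827) = -2501922 + 1337856/1011827 = -2531510893638/1011827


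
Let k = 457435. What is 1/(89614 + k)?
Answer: 1/547049 ≈ 1.8280e-6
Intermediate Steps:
1/(89614 + k) = 1/(89614 + 457435) = 1/547049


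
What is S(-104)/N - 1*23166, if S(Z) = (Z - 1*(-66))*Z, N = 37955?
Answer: -879261578/37955 ≈ -23166.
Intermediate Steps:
S(Z) = Z*(66 + Z) (S(Z) = (Z + 66)*Z = (66 + Z)*Z = Z*(66 + Z))
S(-104)/N - 1*23166 = -104*(66 - 104)/37955 - 1*23166 = -104*(-38)*(1/37955) - 23166 = 3952*(1/37955) - 23166 = 3952/37955 - 23166 = -879261578/37955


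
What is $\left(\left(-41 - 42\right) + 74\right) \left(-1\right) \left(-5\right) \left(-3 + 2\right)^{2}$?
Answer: $-45$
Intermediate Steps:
$\left(\left(-41 - 42\right) + 74\right) \left(-1\right) \left(-5\right) \left(-3 + 2\right)^{2} = \left(\left(-41 - 42\right) + 74\right) 5 \left(-1\right)^{2} = \left(-83 + 74\right) 5 \cdot 1 = \left(-9\right) 5 = -45$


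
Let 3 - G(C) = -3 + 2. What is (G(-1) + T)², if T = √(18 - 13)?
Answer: (4 + √5)² ≈ 38.889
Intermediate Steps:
T = √5 ≈ 2.2361
G(C) = 4 (G(C) = 3 - (-3 + 2) = 3 - 1*(-1) = 3 + 1 = 4)
(G(-1) + T)² = (4 + √5)²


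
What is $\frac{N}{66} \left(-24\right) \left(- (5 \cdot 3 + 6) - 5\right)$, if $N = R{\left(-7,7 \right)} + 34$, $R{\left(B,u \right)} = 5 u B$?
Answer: $- \frac{21944}{11} \approx -1994.9$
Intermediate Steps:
$R{\left(B,u \right)} = 5 B u$
$N = -211$ ($N = 5 \left(-7\right) 7 + 34 = -245 + 34 = -211$)
$\frac{N}{66} \left(-24\right) \left(- (5 \cdot 3 + 6) - 5\right) = - \frac{211}{66} \left(-24\right) \left(- (5 \cdot 3 + 6) - 5\right) = \left(-211\right) \frac{1}{66} \left(-24\right) \left(- (15 + 6) - 5\right) = \left(- \frac{211}{66}\right) \left(-24\right) \left(\left(-1\right) 21 - 5\right) = \frac{844 \left(-21 - 5\right)}{11} = \frac{844}{11} \left(-26\right) = - \frac{21944}{11}$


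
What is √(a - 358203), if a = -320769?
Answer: 2*I*√169743 ≈ 824.0*I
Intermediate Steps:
√(a - 358203) = √(-320769 - 358203) = √(-678972) = 2*I*√169743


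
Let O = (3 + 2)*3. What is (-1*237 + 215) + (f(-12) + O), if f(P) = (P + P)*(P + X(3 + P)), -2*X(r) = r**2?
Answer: 1253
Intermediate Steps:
O = 15 (O = 5*3 = 15)
X(r) = -r**2/2
f(P) = 2*P*(P - (3 + P)**2/2) (f(P) = (P + P)*(P - (3 + P)**2/2) = (2*P)*(P - (3 + P)**2/2) = 2*P*(P - (3 + P)**2/2))
(-1*237 + 215) + (f(-12) + O) = (-1*237 + 215) + (-12*(-(3 - 12)**2 + 2*(-12)) + 15) = (-237 + 215) + (-12*(-1*(-9)**2 - 24) + 15) = -22 + (-12*(-1*81 - 24) + 15) = -22 + (-12*(-81 - 24) + 15) = -22 + (-12*(-105) + 15) = -22 + (1260 + 15) = -22 + 1275 = 1253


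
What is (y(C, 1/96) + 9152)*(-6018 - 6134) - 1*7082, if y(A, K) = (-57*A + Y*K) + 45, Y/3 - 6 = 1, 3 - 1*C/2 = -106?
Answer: 156916271/4 ≈ 3.9229e+7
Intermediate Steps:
C = 218 (C = 6 - 2*(-106) = 6 + 212 = 218)
Y = 21 (Y = 18 + 3*1 = 18 + 3 = 21)
y(A, K) = 45 - 57*A + 21*K (y(A, K) = (-57*A + 21*K) + 45 = 45 - 57*A + 21*K)
(y(C, 1/96) + 9152)*(-6018 - 6134) - 1*7082 = ((45 - 57*218 + 21/96) + 9152)*(-6018 - 6134) - 1*7082 = ((45 - 12426 + 21*(1/96)) + 9152)*(-12152) - 7082 = ((45 - 12426 + 7/32) + 9152)*(-12152) - 7082 = (-396185/32 + 9152)*(-12152) - 7082 = -103321/32*(-12152) - 7082 = 156944599/4 - 7082 = 156916271/4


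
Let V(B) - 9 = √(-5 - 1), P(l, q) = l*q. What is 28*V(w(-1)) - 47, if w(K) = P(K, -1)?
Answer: 205 + 28*I*√6 ≈ 205.0 + 68.586*I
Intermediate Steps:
w(K) = -K (w(K) = K*(-1) = -K)
V(B) = 9 + I*√6 (V(B) = 9 + √(-5 - 1) = 9 + √(-6) = 9 + I*√6)
28*V(w(-1)) - 47 = 28*(9 + I*√6) - 47 = (252 + 28*I*√6) - 47 = 205 + 28*I*√6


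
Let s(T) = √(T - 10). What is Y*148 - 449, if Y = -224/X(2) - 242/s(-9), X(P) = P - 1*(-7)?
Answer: -37193/9 + 35816*I*√19/19 ≈ -4132.6 + 8216.8*I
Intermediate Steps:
X(P) = 7 + P (X(P) = P + 7 = 7 + P)
s(T) = √(-10 + T)
Y = -224/9 + 242*I*√19/19 (Y = -224/(7 + 2) - 242/√(-10 - 9) = -224/9 - 242*(-I*√19/19) = -224*⅑ - 242*(-I*√19/19) = -224/9 - (-242)*I*√19/19 = -224/9 + 242*I*√19/19 ≈ -24.889 + 55.519*I)
Y*148 - 449 = (-224/9 + 242*I*√19/19)*148 - 449 = (-33152/9 + 35816*I*√19/19) - 449 = -37193/9 + 35816*I*√19/19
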